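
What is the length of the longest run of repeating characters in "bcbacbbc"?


Input: "bcbacbbc"
Scanning for longest run:
  Position 1 ('c'): new char, reset run to 1
  Position 2 ('b'): new char, reset run to 1
  Position 3 ('a'): new char, reset run to 1
  Position 4 ('c'): new char, reset run to 1
  Position 5 ('b'): new char, reset run to 1
  Position 6 ('b'): continues run of 'b', length=2
  Position 7 ('c'): new char, reset run to 1
Longest run: 'b' with length 2

2


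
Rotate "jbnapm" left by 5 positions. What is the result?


Input: "jbnapm", rotate left by 5
First 5 characters: "jbnap"
Remaining characters: "m"
Concatenate remaining + first: "m" + "jbnap" = "mjbnap"

mjbnap


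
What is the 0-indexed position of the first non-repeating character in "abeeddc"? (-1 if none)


Input: abeeddc
Character frequencies:
  'a': 1
  'b': 1
  'c': 1
  'd': 2
  'e': 2
Scanning left to right for freq == 1:
  Position 0 ('a'): unique! => answer = 0

0


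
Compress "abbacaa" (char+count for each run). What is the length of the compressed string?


Input: abbacaa
Runs:
  'a' x 1 => "a1"
  'b' x 2 => "b2"
  'a' x 1 => "a1"
  'c' x 1 => "c1"
  'a' x 2 => "a2"
Compressed: "a1b2a1c1a2"
Compressed length: 10

10


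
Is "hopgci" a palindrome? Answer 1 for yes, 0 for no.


Input: hopgci
Reversed: icgpoh
  Compare pos 0 ('h') with pos 5 ('i'): MISMATCH
  Compare pos 1 ('o') with pos 4 ('c'): MISMATCH
  Compare pos 2 ('p') with pos 3 ('g'): MISMATCH
Result: not a palindrome

0


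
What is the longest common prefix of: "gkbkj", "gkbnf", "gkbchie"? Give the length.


Words: gkbkj, gkbnf, gkbchie
  Position 0: all 'g' => match
  Position 1: all 'k' => match
  Position 2: all 'b' => match
  Position 3: ('k', 'n', 'c') => mismatch, stop
LCP = "gkb" (length 3)

3


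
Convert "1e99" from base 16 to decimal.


Input: "1e99" in base 16
Positional expansion:
  Digit '1' (value 1) x 16^3 = 4096
  Digit 'e' (value 14) x 16^2 = 3584
  Digit '9' (value 9) x 16^1 = 144
  Digit '9' (value 9) x 16^0 = 9
Sum = 7833

7833


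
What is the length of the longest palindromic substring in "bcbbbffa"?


Input: "bcbbbffa"
Checking substrings for palindromes:
  [0:3] "bcb" (len 3) => palindrome
  [2:5] "bbb" (len 3) => palindrome
  [2:4] "bb" (len 2) => palindrome
  [3:5] "bb" (len 2) => palindrome
  [5:7] "ff" (len 2) => palindrome
Longest palindromic substring: "bcb" with length 3

3


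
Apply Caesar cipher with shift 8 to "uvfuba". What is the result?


Caesar cipher: shift "uvfuba" by 8
  'u' (pos 20) + 8 = pos 2 = 'c'
  'v' (pos 21) + 8 = pos 3 = 'd'
  'f' (pos 5) + 8 = pos 13 = 'n'
  'u' (pos 20) + 8 = pos 2 = 'c'
  'b' (pos 1) + 8 = pos 9 = 'j'
  'a' (pos 0) + 8 = pos 8 = 'i'
Result: cdncji

cdncji


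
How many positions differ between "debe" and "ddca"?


Comparing "debe" and "ddca" position by position:
  Position 0: 'd' vs 'd' => same
  Position 1: 'e' vs 'd' => DIFFER
  Position 2: 'b' vs 'c' => DIFFER
  Position 3: 'e' vs 'a' => DIFFER
Positions that differ: 3

3


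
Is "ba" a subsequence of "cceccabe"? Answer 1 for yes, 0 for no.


Check if "ba" is a subsequence of "cceccabe"
Greedy scan:
  Position 0 ('c'): no match needed
  Position 1 ('c'): no match needed
  Position 2 ('e'): no match needed
  Position 3 ('c'): no match needed
  Position 4 ('c'): no match needed
  Position 5 ('a'): no match needed
  Position 6 ('b'): matches sub[0] = 'b'
  Position 7 ('e'): no match needed
Only matched 1/2 characters => not a subsequence

0


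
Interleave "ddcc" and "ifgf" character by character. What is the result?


Interleaving "ddcc" and "ifgf":
  Position 0: 'd' from first, 'i' from second => "di"
  Position 1: 'd' from first, 'f' from second => "df"
  Position 2: 'c' from first, 'g' from second => "cg"
  Position 3: 'c' from first, 'f' from second => "cf"
Result: didfcgcf

didfcgcf


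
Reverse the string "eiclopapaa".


Input: eiclopapaa
Reading characters right to left:
  Position 9: 'a'
  Position 8: 'a'
  Position 7: 'p'
  Position 6: 'a'
  Position 5: 'p'
  Position 4: 'o'
  Position 3: 'l'
  Position 2: 'c'
  Position 1: 'i'
  Position 0: 'e'
Reversed: aapapolcie

aapapolcie


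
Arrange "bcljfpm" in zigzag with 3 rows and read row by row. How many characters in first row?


Zigzag "bcljfpm" into 3 rows:
Placing characters:
  'b' => row 0
  'c' => row 1
  'l' => row 2
  'j' => row 1
  'f' => row 0
  'p' => row 1
  'm' => row 2
Rows:
  Row 0: "bf"
  Row 1: "cjp"
  Row 2: "lm"
First row length: 2

2


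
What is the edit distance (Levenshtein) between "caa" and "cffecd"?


Computing edit distance: "caa" -> "cffecd"
DP table:
           c    f    f    e    c    d
      0    1    2    3    4    5    6
  c   1    0    1    2    3    4    5
  a   2    1    1    2    3    4    5
  a   3    2    2    2    3    4    5
Edit distance = dp[3][6] = 5

5


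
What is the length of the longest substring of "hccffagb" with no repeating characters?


Input: "hccffagb"
Sliding window (track last position of each char):
  Position 0 ('h'): window [0,0] length 1 -- new best
  Position 1 ('c'): window [0,1] length 2 -- new best
  Position 2 ('c'): repeat (last at 1), move window start to 2
  Position 2 ('c'): window [2,2] length 1
  Position 3 ('f'): window [2,3] length 2
  Position 4 ('f'): repeat (last at 3), move window start to 4
  Position 4 ('f'): window [4,4] length 1
  Position 5 ('a'): window [4,5] length 2
  Position 6 ('g'): window [4,6] length 3 -- new best
  Position 7 ('b'): window [4,7] length 4 -- new best
Longest substring with no repeats: "fagb" with length 4

4


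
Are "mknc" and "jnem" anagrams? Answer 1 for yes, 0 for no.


Strings: "mknc", "jnem"
Sorted first:  ckmn
Sorted second: ejmn
Differ at position 0: 'c' vs 'e' => not anagrams

0


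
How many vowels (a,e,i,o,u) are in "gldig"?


Input: gldig
Checking each character:
  'g' at position 0: consonant
  'l' at position 1: consonant
  'd' at position 2: consonant
  'i' at position 3: vowel (running total: 1)
  'g' at position 4: consonant
Total vowels: 1

1


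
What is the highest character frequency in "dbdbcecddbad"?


Input: dbdbcecddbad
Character counts:
  'a': 1
  'b': 3
  'c': 2
  'd': 5
  'e': 1
Maximum frequency: 5

5


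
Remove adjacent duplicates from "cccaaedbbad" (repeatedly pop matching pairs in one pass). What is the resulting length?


Input: cccaaedbbad
Stack-based adjacent duplicate removal:
  Read 'c': push. Stack: c
  Read 'c': matches stack top 'c' => pop. Stack: (empty)
  Read 'c': push. Stack: c
  Read 'a': push. Stack: ca
  Read 'a': matches stack top 'a' => pop. Stack: c
  Read 'e': push. Stack: ce
  Read 'd': push. Stack: ced
  Read 'b': push. Stack: cedb
  Read 'b': matches stack top 'b' => pop. Stack: ced
  Read 'a': push. Stack: ceda
  Read 'd': push. Stack: cedad
Final stack: "cedad" (length 5)

5


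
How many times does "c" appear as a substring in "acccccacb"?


Searching for "c" in "acccccacb"
Scanning each position:
  Position 0: "a" => no
  Position 1: "c" => MATCH
  Position 2: "c" => MATCH
  Position 3: "c" => MATCH
  Position 4: "c" => MATCH
  Position 5: "c" => MATCH
  Position 6: "a" => no
  Position 7: "c" => MATCH
  Position 8: "b" => no
Total occurrences: 6

6


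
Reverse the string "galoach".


Input: galoach
Reading characters right to left:
  Position 6: 'h'
  Position 5: 'c'
  Position 4: 'a'
  Position 3: 'o'
  Position 2: 'l'
  Position 1: 'a'
  Position 0: 'g'
Reversed: hcaolag

hcaolag


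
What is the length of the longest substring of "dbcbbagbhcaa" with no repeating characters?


Input: "dbcbbagbhcaa"
Sliding window (track last position of each char):
  Position 0 ('d'): window [0,0] length 1 -- new best
  Position 1 ('b'): window [0,1] length 2 -- new best
  Position 2 ('c'): window [0,2] length 3 -- new best
  Position 3 ('b'): repeat (last at 1), move window start to 2
  Position 3 ('b'): window [2,3] length 2
  Position 4 ('b'): repeat (last at 3), move window start to 4
  Position 4 ('b'): window [4,4] length 1
  Position 5 ('a'): window [4,5] length 2
  Position 6 ('g'): window [4,6] length 3
  Position 7 ('b'): repeat (last at 4), move window start to 5
  Position 7 ('b'): window [5,7] length 3
  Position 8 ('h'): window [5,8] length 4 -- new best
  Position 9 ('c'): window [5,9] length 5 -- new best
  Position 10 ('a'): repeat (last at 5), move window start to 6
  Position 10 ('a'): window [6,10] length 5
  Position 11 ('a'): repeat (last at 10), move window start to 11
  Position 11 ('a'): window [11,11] length 1
Longest substring with no repeats: "agbhc" with length 5

5


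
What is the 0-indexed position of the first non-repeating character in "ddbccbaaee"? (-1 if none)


Input: ddbccbaaee
Character frequencies:
  'a': 2
  'b': 2
  'c': 2
  'd': 2
  'e': 2
Scanning left to right for freq == 1:
  Position 0 ('d'): freq=2, skip
  Position 1 ('d'): freq=2, skip
  Position 2 ('b'): freq=2, skip
  Position 3 ('c'): freq=2, skip
  Position 4 ('c'): freq=2, skip
  Position 5 ('b'): freq=2, skip
  Position 6 ('a'): freq=2, skip
  Position 7 ('a'): freq=2, skip
  Position 8 ('e'): freq=2, skip
  Position 9 ('e'): freq=2, skip
  No unique character found => answer = -1

-1


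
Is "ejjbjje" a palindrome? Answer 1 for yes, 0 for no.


Input: ejjbjje
Reversed: ejjbjje
  Compare pos 0 ('e') with pos 6 ('e'): match
  Compare pos 1 ('j') with pos 5 ('j'): match
  Compare pos 2 ('j') with pos 4 ('j'): match
Result: palindrome

1


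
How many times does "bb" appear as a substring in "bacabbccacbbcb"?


Searching for "bb" in "bacabbccacbbcb"
Scanning each position:
  Position 0: "ba" => no
  Position 1: "ac" => no
  Position 2: "ca" => no
  Position 3: "ab" => no
  Position 4: "bb" => MATCH
  Position 5: "bc" => no
  Position 6: "cc" => no
  Position 7: "ca" => no
  Position 8: "ac" => no
  Position 9: "cb" => no
  Position 10: "bb" => MATCH
  Position 11: "bc" => no
  Position 12: "cb" => no
Total occurrences: 2

2


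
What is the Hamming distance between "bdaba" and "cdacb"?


Comparing "bdaba" and "cdacb" position by position:
  Position 0: 'b' vs 'c' => differ
  Position 1: 'd' vs 'd' => same
  Position 2: 'a' vs 'a' => same
  Position 3: 'b' vs 'c' => differ
  Position 4: 'a' vs 'b' => differ
Total differences (Hamming distance): 3

3


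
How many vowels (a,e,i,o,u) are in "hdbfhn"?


Input: hdbfhn
Checking each character:
  'h' at position 0: consonant
  'd' at position 1: consonant
  'b' at position 2: consonant
  'f' at position 3: consonant
  'h' at position 4: consonant
  'n' at position 5: consonant
Total vowels: 0

0


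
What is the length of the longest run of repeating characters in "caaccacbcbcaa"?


Input: "caaccacbcbcaa"
Scanning for longest run:
  Position 1 ('a'): new char, reset run to 1
  Position 2 ('a'): continues run of 'a', length=2
  Position 3 ('c'): new char, reset run to 1
  Position 4 ('c'): continues run of 'c', length=2
  Position 5 ('a'): new char, reset run to 1
  Position 6 ('c'): new char, reset run to 1
  Position 7 ('b'): new char, reset run to 1
  Position 8 ('c'): new char, reset run to 1
  Position 9 ('b'): new char, reset run to 1
  Position 10 ('c'): new char, reset run to 1
  Position 11 ('a'): new char, reset run to 1
  Position 12 ('a'): continues run of 'a', length=2
Longest run: 'a' with length 2

2


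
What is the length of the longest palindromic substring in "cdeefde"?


Input: "cdeefde"
Checking substrings for palindromes:
  [2:4] "ee" (len 2) => palindrome
Longest palindromic substring: "ee" with length 2

2


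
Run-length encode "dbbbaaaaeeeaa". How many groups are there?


Input: dbbbaaaaeeeaa
Scanning for consecutive runs:
  Group 1: 'd' x 1 (positions 0-0)
  Group 2: 'b' x 3 (positions 1-3)
  Group 3: 'a' x 4 (positions 4-7)
  Group 4: 'e' x 3 (positions 8-10)
  Group 5: 'a' x 2 (positions 11-12)
Total groups: 5

5


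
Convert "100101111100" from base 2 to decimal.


Input: "100101111100" in base 2
Positional expansion:
  Digit '1' (value 1) x 2^11 = 2048
  Digit '0' (value 0) x 2^10 = 0
  Digit '0' (value 0) x 2^9 = 0
  Digit '1' (value 1) x 2^8 = 256
  Digit '0' (value 0) x 2^7 = 0
  Digit '1' (value 1) x 2^6 = 64
  Digit '1' (value 1) x 2^5 = 32
  Digit '1' (value 1) x 2^4 = 16
  Digit '1' (value 1) x 2^3 = 8
  Digit '1' (value 1) x 2^2 = 4
  Digit '0' (value 0) x 2^1 = 0
  Digit '0' (value 0) x 2^0 = 0
Sum = 2428

2428


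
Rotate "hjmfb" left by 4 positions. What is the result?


Input: "hjmfb", rotate left by 4
First 4 characters: "hjmf"
Remaining characters: "b"
Concatenate remaining + first: "b" + "hjmf" = "bhjmf"

bhjmf


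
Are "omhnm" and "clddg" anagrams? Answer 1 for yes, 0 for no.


Strings: "omhnm", "clddg"
Sorted first:  hmmno
Sorted second: cddgl
Differ at position 0: 'h' vs 'c' => not anagrams

0


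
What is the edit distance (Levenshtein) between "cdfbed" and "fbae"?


Computing edit distance: "cdfbed" -> "fbae"
DP table:
           f    b    a    e
      0    1    2    3    4
  c   1    1    2    3    4
  d   2    2    2    3    4
  f   3    2    3    3    4
  b   4    3    2    3    4
  e   5    4    3    3    3
  d   6    5    4    4    4
Edit distance = dp[6][4] = 4

4


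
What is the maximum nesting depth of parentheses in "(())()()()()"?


Input: "(())()()()()"
Tracking depth:
  Position 0 '(': depth becomes 1
  Position 1 '(': depth becomes 2
  Position 2 ')': depth becomes 1
  Position 3 ')': depth becomes 0
  Position 4 '(': depth becomes 1
  Position 5 ')': depth becomes 0
  Position 6 '(': depth becomes 1
  Position 7 ')': depth becomes 0
  Position 8 '(': depth becomes 1
  Position 9 ')': depth becomes 0
  Position 10 '(': depth becomes 1
  Position 11 ')': depth becomes 0
Maximum depth reached: 2

2


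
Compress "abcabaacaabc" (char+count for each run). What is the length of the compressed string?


Input: abcabaacaabc
Runs:
  'a' x 1 => "a1"
  'b' x 1 => "b1"
  'c' x 1 => "c1"
  'a' x 1 => "a1"
  'b' x 1 => "b1"
  'a' x 2 => "a2"
  'c' x 1 => "c1"
  'a' x 2 => "a2"
  'b' x 1 => "b1"
  'c' x 1 => "c1"
Compressed: "a1b1c1a1b1a2c1a2b1c1"
Compressed length: 20

20


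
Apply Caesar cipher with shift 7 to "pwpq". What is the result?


Caesar cipher: shift "pwpq" by 7
  'p' (pos 15) + 7 = pos 22 = 'w'
  'w' (pos 22) + 7 = pos 3 = 'd'
  'p' (pos 15) + 7 = pos 22 = 'w'
  'q' (pos 16) + 7 = pos 23 = 'x'
Result: wdwx

wdwx


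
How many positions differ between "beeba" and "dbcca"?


Comparing "beeba" and "dbcca" position by position:
  Position 0: 'b' vs 'd' => DIFFER
  Position 1: 'e' vs 'b' => DIFFER
  Position 2: 'e' vs 'c' => DIFFER
  Position 3: 'b' vs 'c' => DIFFER
  Position 4: 'a' vs 'a' => same
Positions that differ: 4

4


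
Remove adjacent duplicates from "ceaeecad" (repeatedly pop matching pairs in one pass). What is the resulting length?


Input: ceaeecad
Stack-based adjacent duplicate removal:
  Read 'c': push. Stack: c
  Read 'e': push. Stack: ce
  Read 'a': push. Stack: cea
  Read 'e': push. Stack: ceae
  Read 'e': matches stack top 'e' => pop. Stack: cea
  Read 'c': push. Stack: ceac
  Read 'a': push. Stack: ceaca
  Read 'd': push. Stack: ceacad
Final stack: "ceacad" (length 6)

6


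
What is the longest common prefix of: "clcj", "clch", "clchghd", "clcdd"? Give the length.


Words: clcj, clch, clchghd, clcdd
  Position 0: all 'c' => match
  Position 1: all 'l' => match
  Position 2: all 'c' => match
  Position 3: ('j', 'h', 'h', 'd') => mismatch, stop
LCP = "clc" (length 3)

3


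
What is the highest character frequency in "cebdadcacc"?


Input: cebdadcacc
Character counts:
  'a': 2
  'b': 1
  'c': 4
  'd': 2
  'e': 1
Maximum frequency: 4

4


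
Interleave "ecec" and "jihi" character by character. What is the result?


Interleaving "ecec" and "jihi":
  Position 0: 'e' from first, 'j' from second => "ej"
  Position 1: 'c' from first, 'i' from second => "ci"
  Position 2: 'e' from first, 'h' from second => "eh"
  Position 3: 'c' from first, 'i' from second => "ci"
Result: ejciehci

ejciehci


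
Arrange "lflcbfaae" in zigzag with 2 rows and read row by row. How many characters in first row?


Zigzag "lflcbfaae" into 2 rows:
Placing characters:
  'l' => row 0
  'f' => row 1
  'l' => row 0
  'c' => row 1
  'b' => row 0
  'f' => row 1
  'a' => row 0
  'a' => row 1
  'e' => row 0
Rows:
  Row 0: "llbae"
  Row 1: "fcfa"
First row length: 5

5


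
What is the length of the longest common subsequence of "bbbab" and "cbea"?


LCS of "bbbab" and "cbea"
DP table:
           c    b    e    a
      0    0    0    0    0
  b   0    0    1    1    1
  b   0    0    1    1    1
  b   0    0    1    1    1
  a   0    0    1    1    2
  b   0    0    1    1    2
LCS length = dp[5][4] = 2

2


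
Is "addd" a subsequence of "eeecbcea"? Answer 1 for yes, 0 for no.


Check if "addd" is a subsequence of "eeecbcea"
Greedy scan:
  Position 0 ('e'): no match needed
  Position 1 ('e'): no match needed
  Position 2 ('e'): no match needed
  Position 3 ('c'): no match needed
  Position 4 ('b'): no match needed
  Position 5 ('c'): no match needed
  Position 6 ('e'): no match needed
  Position 7 ('a'): matches sub[0] = 'a'
Only matched 1/4 characters => not a subsequence

0


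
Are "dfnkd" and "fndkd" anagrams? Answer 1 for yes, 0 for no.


Strings: "dfnkd", "fndkd"
Sorted first:  ddfkn
Sorted second: ddfkn
Sorted forms match => anagrams

1


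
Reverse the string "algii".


Input: algii
Reading characters right to left:
  Position 4: 'i'
  Position 3: 'i'
  Position 2: 'g'
  Position 1: 'l'
  Position 0: 'a'
Reversed: iigla

iigla


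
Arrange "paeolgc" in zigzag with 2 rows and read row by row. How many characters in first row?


Zigzag "paeolgc" into 2 rows:
Placing characters:
  'p' => row 0
  'a' => row 1
  'e' => row 0
  'o' => row 1
  'l' => row 0
  'g' => row 1
  'c' => row 0
Rows:
  Row 0: "pelc"
  Row 1: "aog"
First row length: 4

4


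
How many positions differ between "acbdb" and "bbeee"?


Comparing "acbdb" and "bbeee" position by position:
  Position 0: 'a' vs 'b' => DIFFER
  Position 1: 'c' vs 'b' => DIFFER
  Position 2: 'b' vs 'e' => DIFFER
  Position 3: 'd' vs 'e' => DIFFER
  Position 4: 'b' vs 'e' => DIFFER
Positions that differ: 5

5


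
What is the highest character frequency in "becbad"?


Input: becbad
Character counts:
  'a': 1
  'b': 2
  'c': 1
  'd': 1
  'e': 1
Maximum frequency: 2

2


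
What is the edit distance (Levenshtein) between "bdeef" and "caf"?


Computing edit distance: "bdeef" -> "caf"
DP table:
           c    a    f
      0    1    2    3
  b   1    1    2    3
  d   2    2    2    3
  e   3    3    3    3
  e   4    4    4    4
  f   5    5    5    4
Edit distance = dp[5][3] = 4

4


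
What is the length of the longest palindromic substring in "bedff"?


Input: "bedff"
Checking substrings for palindromes:
  [3:5] "ff" (len 2) => palindrome
Longest palindromic substring: "ff" with length 2

2


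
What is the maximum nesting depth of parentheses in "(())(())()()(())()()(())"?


Input: "(())(())()()(())()()(())"
Tracking depth:
  Position 0 '(': depth becomes 1
  Position 1 '(': depth becomes 2
  Position 2 ')': depth becomes 1
  Position 3 ')': depth becomes 0
  Position 4 '(': depth becomes 1
  Position 5 '(': depth becomes 2
  Position 6 ')': depth becomes 1
  Position 7 ')': depth becomes 0
  Position 8 '(': depth becomes 1
  Position 9 ')': depth becomes 0
  Position 10 '(': depth becomes 1
  Position 11 ')': depth becomes 0
  Position 12 '(': depth becomes 1
  Position 13 '(': depth becomes 2
  Position 14 ')': depth becomes 1
  Position 15 ')': depth becomes 0
  Position 16 '(': depth becomes 1
  Position 17 ')': depth becomes 0
  Position 18 '(': depth becomes 1
  Position 19 ')': depth becomes 0
  Position 20 '(': depth becomes 1
  Position 21 '(': depth becomes 2
  Position 22 ')': depth becomes 1
  Position 23 ')': depth becomes 0
Maximum depth reached: 2

2


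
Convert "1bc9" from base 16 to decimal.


Input: "1bc9" in base 16
Positional expansion:
  Digit '1' (value 1) x 16^3 = 4096
  Digit 'b' (value 11) x 16^2 = 2816
  Digit 'c' (value 12) x 16^1 = 192
  Digit '9' (value 9) x 16^0 = 9
Sum = 7113

7113


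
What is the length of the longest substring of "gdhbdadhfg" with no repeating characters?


Input: "gdhbdadhfg"
Sliding window (track last position of each char):
  Position 0 ('g'): window [0,0] length 1 -- new best
  Position 1 ('d'): window [0,1] length 2 -- new best
  Position 2 ('h'): window [0,2] length 3 -- new best
  Position 3 ('b'): window [0,3] length 4 -- new best
  Position 4 ('d'): repeat (last at 1), move window start to 2
  Position 4 ('d'): window [2,4] length 3
  Position 5 ('a'): window [2,5] length 4
  Position 6 ('d'): repeat (last at 4), move window start to 5
  Position 6 ('d'): window [5,6] length 2
  Position 7 ('h'): window [5,7] length 3
  Position 8 ('f'): window [5,8] length 4
  Position 9 ('g'): window [5,9] length 5 -- new best
Longest substring with no repeats: "adhfg" with length 5

5


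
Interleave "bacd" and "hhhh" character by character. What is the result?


Interleaving "bacd" and "hhhh":
  Position 0: 'b' from first, 'h' from second => "bh"
  Position 1: 'a' from first, 'h' from second => "ah"
  Position 2: 'c' from first, 'h' from second => "ch"
  Position 3: 'd' from first, 'h' from second => "dh"
Result: bhahchdh

bhahchdh


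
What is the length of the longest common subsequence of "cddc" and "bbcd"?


LCS of "cddc" and "bbcd"
DP table:
           b    b    c    d
      0    0    0    0    0
  c   0    0    0    1    1
  d   0    0    0    1    2
  d   0    0    0    1    2
  c   0    0    0    1    2
LCS length = dp[4][4] = 2

2


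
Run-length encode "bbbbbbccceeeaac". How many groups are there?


Input: bbbbbbccceeeaac
Scanning for consecutive runs:
  Group 1: 'b' x 6 (positions 0-5)
  Group 2: 'c' x 3 (positions 6-8)
  Group 3: 'e' x 3 (positions 9-11)
  Group 4: 'a' x 2 (positions 12-13)
  Group 5: 'c' x 1 (positions 14-14)
Total groups: 5

5


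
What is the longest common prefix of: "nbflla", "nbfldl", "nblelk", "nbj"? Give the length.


Words: nbflla, nbfldl, nblelk, nbj
  Position 0: all 'n' => match
  Position 1: all 'b' => match
  Position 2: ('f', 'f', 'l', 'j') => mismatch, stop
LCP = "nb" (length 2)

2


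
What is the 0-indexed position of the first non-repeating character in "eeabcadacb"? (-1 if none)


Input: eeabcadacb
Character frequencies:
  'a': 3
  'b': 2
  'c': 2
  'd': 1
  'e': 2
Scanning left to right for freq == 1:
  Position 0 ('e'): freq=2, skip
  Position 1 ('e'): freq=2, skip
  Position 2 ('a'): freq=3, skip
  Position 3 ('b'): freq=2, skip
  Position 4 ('c'): freq=2, skip
  Position 5 ('a'): freq=3, skip
  Position 6 ('d'): unique! => answer = 6

6


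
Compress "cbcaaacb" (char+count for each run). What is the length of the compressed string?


Input: cbcaaacb
Runs:
  'c' x 1 => "c1"
  'b' x 1 => "b1"
  'c' x 1 => "c1"
  'a' x 3 => "a3"
  'c' x 1 => "c1"
  'b' x 1 => "b1"
Compressed: "c1b1c1a3c1b1"
Compressed length: 12

12


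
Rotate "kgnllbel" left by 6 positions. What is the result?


Input: "kgnllbel", rotate left by 6
First 6 characters: "kgnllb"
Remaining characters: "el"
Concatenate remaining + first: "el" + "kgnllb" = "elkgnllb"

elkgnllb


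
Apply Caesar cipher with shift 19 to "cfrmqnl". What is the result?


Caesar cipher: shift "cfrmqnl" by 19
  'c' (pos 2) + 19 = pos 21 = 'v'
  'f' (pos 5) + 19 = pos 24 = 'y'
  'r' (pos 17) + 19 = pos 10 = 'k'
  'm' (pos 12) + 19 = pos 5 = 'f'
  'q' (pos 16) + 19 = pos 9 = 'j'
  'n' (pos 13) + 19 = pos 6 = 'g'
  'l' (pos 11) + 19 = pos 4 = 'e'
Result: vykfjge

vykfjge


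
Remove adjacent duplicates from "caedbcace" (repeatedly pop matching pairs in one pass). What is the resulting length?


Input: caedbcace
Stack-based adjacent duplicate removal:
  Read 'c': push. Stack: c
  Read 'a': push. Stack: ca
  Read 'e': push. Stack: cae
  Read 'd': push. Stack: caed
  Read 'b': push. Stack: caedb
  Read 'c': push. Stack: caedbc
  Read 'a': push. Stack: caedbca
  Read 'c': push. Stack: caedbcac
  Read 'e': push. Stack: caedbcace
Final stack: "caedbcace" (length 9)

9


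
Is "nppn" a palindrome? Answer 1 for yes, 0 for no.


Input: nppn
Reversed: nppn
  Compare pos 0 ('n') with pos 3 ('n'): match
  Compare pos 1 ('p') with pos 2 ('p'): match
Result: palindrome

1


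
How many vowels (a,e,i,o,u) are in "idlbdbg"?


Input: idlbdbg
Checking each character:
  'i' at position 0: vowel (running total: 1)
  'd' at position 1: consonant
  'l' at position 2: consonant
  'b' at position 3: consonant
  'd' at position 4: consonant
  'b' at position 5: consonant
  'g' at position 6: consonant
Total vowels: 1

1


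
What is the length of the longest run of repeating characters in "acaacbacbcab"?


Input: "acaacbacbcab"
Scanning for longest run:
  Position 1 ('c'): new char, reset run to 1
  Position 2 ('a'): new char, reset run to 1
  Position 3 ('a'): continues run of 'a', length=2
  Position 4 ('c'): new char, reset run to 1
  Position 5 ('b'): new char, reset run to 1
  Position 6 ('a'): new char, reset run to 1
  Position 7 ('c'): new char, reset run to 1
  Position 8 ('b'): new char, reset run to 1
  Position 9 ('c'): new char, reset run to 1
  Position 10 ('a'): new char, reset run to 1
  Position 11 ('b'): new char, reset run to 1
Longest run: 'a' with length 2

2


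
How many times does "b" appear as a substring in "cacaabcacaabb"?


Searching for "b" in "cacaabcacaabb"
Scanning each position:
  Position 0: "c" => no
  Position 1: "a" => no
  Position 2: "c" => no
  Position 3: "a" => no
  Position 4: "a" => no
  Position 5: "b" => MATCH
  Position 6: "c" => no
  Position 7: "a" => no
  Position 8: "c" => no
  Position 9: "a" => no
  Position 10: "a" => no
  Position 11: "b" => MATCH
  Position 12: "b" => MATCH
Total occurrences: 3

3


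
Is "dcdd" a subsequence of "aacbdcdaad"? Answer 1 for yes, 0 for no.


Check if "dcdd" is a subsequence of "aacbdcdaad"
Greedy scan:
  Position 0 ('a'): no match needed
  Position 1 ('a'): no match needed
  Position 2 ('c'): no match needed
  Position 3 ('b'): no match needed
  Position 4 ('d'): matches sub[0] = 'd'
  Position 5 ('c'): matches sub[1] = 'c'
  Position 6 ('d'): matches sub[2] = 'd'
  Position 7 ('a'): no match needed
  Position 8 ('a'): no match needed
  Position 9 ('d'): matches sub[3] = 'd'
All 4 characters matched => is a subsequence

1


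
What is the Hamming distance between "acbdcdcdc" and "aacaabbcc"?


Comparing "acbdcdcdc" and "aacaabbcc" position by position:
  Position 0: 'a' vs 'a' => same
  Position 1: 'c' vs 'a' => differ
  Position 2: 'b' vs 'c' => differ
  Position 3: 'd' vs 'a' => differ
  Position 4: 'c' vs 'a' => differ
  Position 5: 'd' vs 'b' => differ
  Position 6: 'c' vs 'b' => differ
  Position 7: 'd' vs 'c' => differ
  Position 8: 'c' vs 'c' => same
Total differences (Hamming distance): 7

7


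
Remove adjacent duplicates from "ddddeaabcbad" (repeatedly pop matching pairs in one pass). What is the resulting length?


Input: ddddeaabcbad
Stack-based adjacent duplicate removal:
  Read 'd': push. Stack: d
  Read 'd': matches stack top 'd' => pop. Stack: (empty)
  Read 'd': push. Stack: d
  Read 'd': matches stack top 'd' => pop. Stack: (empty)
  Read 'e': push. Stack: e
  Read 'a': push. Stack: ea
  Read 'a': matches stack top 'a' => pop. Stack: e
  Read 'b': push. Stack: eb
  Read 'c': push. Stack: ebc
  Read 'b': push. Stack: ebcb
  Read 'a': push. Stack: ebcba
  Read 'd': push. Stack: ebcbad
Final stack: "ebcbad" (length 6)

6


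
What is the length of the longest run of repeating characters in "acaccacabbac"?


Input: "acaccacabbac"
Scanning for longest run:
  Position 1 ('c'): new char, reset run to 1
  Position 2 ('a'): new char, reset run to 1
  Position 3 ('c'): new char, reset run to 1
  Position 4 ('c'): continues run of 'c', length=2
  Position 5 ('a'): new char, reset run to 1
  Position 6 ('c'): new char, reset run to 1
  Position 7 ('a'): new char, reset run to 1
  Position 8 ('b'): new char, reset run to 1
  Position 9 ('b'): continues run of 'b', length=2
  Position 10 ('a'): new char, reset run to 1
  Position 11 ('c'): new char, reset run to 1
Longest run: 'c' with length 2

2


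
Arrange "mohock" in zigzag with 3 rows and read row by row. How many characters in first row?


Zigzag "mohock" into 3 rows:
Placing characters:
  'm' => row 0
  'o' => row 1
  'h' => row 2
  'o' => row 1
  'c' => row 0
  'k' => row 1
Rows:
  Row 0: "mc"
  Row 1: "ook"
  Row 2: "h"
First row length: 2

2


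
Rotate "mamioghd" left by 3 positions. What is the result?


Input: "mamioghd", rotate left by 3
First 3 characters: "mam"
Remaining characters: "ioghd"
Concatenate remaining + first: "ioghd" + "mam" = "ioghdmam"

ioghdmam


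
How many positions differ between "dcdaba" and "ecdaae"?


Comparing "dcdaba" and "ecdaae" position by position:
  Position 0: 'd' vs 'e' => DIFFER
  Position 1: 'c' vs 'c' => same
  Position 2: 'd' vs 'd' => same
  Position 3: 'a' vs 'a' => same
  Position 4: 'b' vs 'a' => DIFFER
  Position 5: 'a' vs 'e' => DIFFER
Positions that differ: 3

3


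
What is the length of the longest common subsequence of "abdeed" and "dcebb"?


LCS of "abdeed" and "dcebb"
DP table:
           d    c    e    b    b
      0    0    0    0    0    0
  a   0    0    0    0    0    0
  b   0    0    0    0    1    1
  d   0    1    1    1    1    1
  e   0    1    1    2    2    2
  e   0    1    1    2    2    2
  d   0    1    1    2    2    2
LCS length = dp[6][5] = 2

2


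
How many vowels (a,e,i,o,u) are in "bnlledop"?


Input: bnlledop
Checking each character:
  'b' at position 0: consonant
  'n' at position 1: consonant
  'l' at position 2: consonant
  'l' at position 3: consonant
  'e' at position 4: vowel (running total: 1)
  'd' at position 5: consonant
  'o' at position 6: vowel (running total: 2)
  'p' at position 7: consonant
Total vowels: 2

2


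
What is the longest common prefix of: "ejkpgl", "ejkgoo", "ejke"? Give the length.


Words: ejkpgl, ejkgoo, ejke
  Position 0: all 'e' => match
  Position 1: all 'j' => match
  Position 2: all 'k' => match
  Position 3: ('p', 'g', 'e') => mismatch, stop
LCP = "ejk" (length 3)

3


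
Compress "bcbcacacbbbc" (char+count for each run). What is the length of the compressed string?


Input: bcbcacacbbbc
Runs:
  'b' x 1 => "b1"
  'c' x 1 => "c1"
  'b' x 1 => "b1"
  'c' x 1 => "c1"
  'a' x 1 => "a1"
  'c' x 1 => "c1"
  'a' x 1 => "a1"
  'c' x 1 => "c1"
  'b' x 3 => "b3"
  'c' x 1 => "c1"
Compressed: "b1c1b1c1a1c1a1c1b3c1"
Compressed length: 20

20


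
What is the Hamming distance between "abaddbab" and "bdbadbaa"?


Comparing "abaddbab" and "bdbadbaa" position by position:
  Position 0: 'a' vs 'b' => differ
  Position 1: 'b' vs 'd' => differ
  Position 2: 'a' vs 'b' => differ
  Position 3: 'd' vs 'a' => differ
  Position 4: 'd' vs 'd' => same
  Position 5: 'b' vs 'b' => same
  Position 6: 'a' vs 'a' => same
  Position 7: 'b' vs 'a' => differ
Total differences (Hamming distance): 5

5


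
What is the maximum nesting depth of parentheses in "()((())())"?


Input: "()((())())"
Tracking depth:
  Position 0 '(': depth becomes 1
  Position 1 ')': depth becomes 0
  Position 2 '(': depth becomes 1
  Position 3 '(': depth becomes 2
  Position 4 '(': depth becomes 3
  Position 5 ')': depth becomes 2
  Position 6 ')': depth becomes 1
  Position 7 '(': depth becomes 2
  Position 8 ')': depth becomes 1
  Position 9 ')': depth becomes 0
Maximum depth reached: 3

3


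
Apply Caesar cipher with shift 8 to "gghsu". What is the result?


Caesar cipher: shift "gghsu" by 8
  'g' (pos 6) + 8 = pos 14 = 'o'
  'g' (pos 6) + 8 = pos 14 = 'o'
  'h' (pos 7) + 8 = pos 15 = 'p'
  's' (pos 18) + 8 = pos 0 = 'a'
  'u' (pos 20) + 8 = pos 2 = 'c'
Result: oopac

oopac


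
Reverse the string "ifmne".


Input: ifmne
Reading characters right to left:
  Position 4: 'e'
  Position 3: 'n'
  Position 2: 'm'
  Position 1: 'f'
  Position 0: 'i'
Reversed: enmfi

enmfi


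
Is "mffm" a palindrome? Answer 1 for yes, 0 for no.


Input: mffm
Reversed: mffm
  Compare pos 0 ('m') with pos 3 ('m'): match
  Compare pos 1 ('f') with pos 2 ('f'): match
Result: palindrome

1


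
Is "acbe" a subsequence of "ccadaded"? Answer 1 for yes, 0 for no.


Check if "acbe" is a subsequence of "ccadaded"
Greedy scan:
  Position 0 ('c'): no match needed
  Position 1 ('c'): no match needed
  Position 2 ('a'): matches sub[0] = 'a'
  Position 3 ('d'): no match needed
  Position 4 ('a'): no match needed
  Position 5 ('d'): no match needed
  Position 6 ('e'): no match needed
  Position 7 ('d'): no match needed
Only matched 1/4 characters => not a subsequence

0


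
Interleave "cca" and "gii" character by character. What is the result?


Interleaving "cca" and "gii":
  Position 0: 'c' from first, 'g' from second => "cg"
  Position 1: 'c' from first, 'i' from second => "ci"
  Position 2: 'a' from first, 'i' from second => "ai"
Result: cgciai

cgciai


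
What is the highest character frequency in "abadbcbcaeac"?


Input: abadbcbcaeac
Character counts:
  'a': 4
  'b': 3
  'c': 3
  'd': 1
  'e': 1
Maximum frequency: 4

4


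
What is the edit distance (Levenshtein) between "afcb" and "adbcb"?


Computing edit distance: "afcb" -> "adbcb"
DP table:
           a    d    b    c    b
      0    1    2    3    4    5
  a   1    0    1    2    3    4
  f   2    1    1    2    3    4
  c   3    2    2    2    2    3
  b   4    3    3    2    3    2
Edit distance = dp[4][5] = 2

2


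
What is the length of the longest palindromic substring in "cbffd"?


Input: "cbffd"
Checking substrings for palindromes:
  [2:4] "ff" (len 2) => palindrome
Longest palindromic substring: "ff" with length 2

2


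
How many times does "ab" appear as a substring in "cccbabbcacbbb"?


Searching for "ab" in "cccbabbcacbbb"
Scanning each position:
  Position 0: "cc" => no
  Position 1: "cc" => no
  Position 2: "cb" => no
  Position 3: "ba" => no
  Position 4: "ab" => MATCH
  Position 5: "bb" => no
  Position 6: "bc" => no
  Position 7: "ca" => no
  Position 8: "ac" => no
  Position 9: "cb" => no
  Position 10: "bb" => no
  Position 11: "bb" => no
Total occurrences: 1

1


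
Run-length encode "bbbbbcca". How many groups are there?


Input: bbbbbcca
Scanning for consecutive runs:
  Group 1: 'b' x 5 (positions 0-4)
  Group 2: 'c' x 2 (positions 5-6)
  Group 3: 'a' x 1 (positions 7-7)
Total groups: 3

3


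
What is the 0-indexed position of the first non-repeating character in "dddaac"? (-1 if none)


Input: dddaac
Character frequencies:
  'a': 2
  'c': 1
  'd': 3
Scanning left to right for freq == 1:
  Position 0 ('d'): freq=3, skip
  Position 1 ('d'): freq=3, skip
  Position 2 ('d'): freq=3, skip
  Position 3 ('a'): freq=2, skip
  Position 4 ('a'): freq=2, skip
  Position 5 ('c'): unique! => answer = 5

5


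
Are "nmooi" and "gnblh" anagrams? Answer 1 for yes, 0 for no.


Strings: "nmooi", "gnblh"
Sorted first:  imnoo
Sorted second: bghln
Differ at position 0: 'i' vs 'b' => not anagrams

0


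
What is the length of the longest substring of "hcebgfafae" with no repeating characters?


Input: "hcebgfafae"
Sliding window (track last position of each char):
  Position 0 ('h'): window [0,0] length 1 -- new best
  Position 1 ('c'): window [0,1] length 2 -- new best
  Position 2 ('e'): window [0,2] length 3 -- new best
  Position 3 ('b'): window [0,3] length 4 -- new best
  Position 4 ('g'): window [0,4] length 5 -- new best
  Position 5 ('f'): window [0,5] length 6 -- new best
  Position 6 ('a'): window [0,6] length 7 -- new best
  Position 7 ('f'): repeat (last at 5), move window start to 6
  Position 7 ('f'): window [6,7] length 2
  Position 8 ('a'): repeat (last at 6), move window start to 7
  Position 8 ('a'): window [7,8] length 2
  Position 9 ('e'): window [7,9] length 3
Longest substring with no repeats: "hcebgfa" with length 7

7


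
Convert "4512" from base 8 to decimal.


Input: "4512" in base 8
Positional expansion:
  Digit '4' (value 4) x 8^3 = 2048
  Digit '5' (value 5) x 8^2 = 320
  Digit '1' (value 1) x 8^1 = 8
  Digit '2' (value 2) x 8^0 = 2
Sum = 2378

2378


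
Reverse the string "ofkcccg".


Input: ofkcccg
Reading characters right to left:
  Position 6: 'g'
  Position 5: 'c'
  Position 4: 'c'
  Position 3: 'c'
  Position 2: 'k'
  Position 1: 'f'
  Position 0: 'o'
Reversed: gccckfo

gccckfo


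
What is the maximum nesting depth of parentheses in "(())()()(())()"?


Input: "(())()()(())()"
Tracking depth:
  Position 0 '(': depth becomes 1
  Position 1 '(': depth becomes 2
  Position 2 ')': depth becomes 1
  Position 3 ')': depth becomes 0
  Position 4 '(': depth becomes 1
  Position 5 ')': depth becomes 0
  Position 6 '(': depth becomes 1
  Position 7 ')': depth becomes 0
  Position 8 '(': depth becomes 1
  Position 9 '(': depth becomes 2
  Position 10 ')': depth becomes 1
  Position 11 ')': depth becomes 0
  Position 12 '(': depth becomes 1
  Position 13 ')': depth becomes 0
Maximum depth reached: 2

2


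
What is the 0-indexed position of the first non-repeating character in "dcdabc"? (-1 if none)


Input: dcdabc
Character frequencies:
  'a': 1
  'b': 1
  'c': 2
  'd': 2
Scanning left to right for freq == 1:
  Position 0 ('d'): freq=2, skip
  Position 1 ('c'): freq=2, skip
  Position 2 ('d'): freq=2, skip
  Position 3 ('a'): unique! => answer = 3

3


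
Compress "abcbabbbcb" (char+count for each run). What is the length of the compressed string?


Input: abcbabbbcb
Runs:
  'a' x 1 => "a1"
  'b' x 1 => "b1"
  'c' x 1 => "c1"
  'b' x 1 => "b1"
  'a' x 1 => "a1"
  'b' x 3 => "b3"
  'c' x 1 => "c1"
  'b' x 1 => "b1"
Compressed: "a1b1c1b1a1b3c1b1"
Compressed length: 16

16


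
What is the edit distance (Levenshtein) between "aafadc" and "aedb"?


Computing edit distance: "aafadc" -> "aedb"
DP table:
           a    e    d    b
      0    1    2    3    4
  a   1    0    1    2    3
  a   2    1    1    2    3
  f   3    2    2    2    3
  a   4    3    3    3    3
  d   5    4    4    3    4
  c   6    5    5    4    4
Edit distance = dp[6][4] = 4

4


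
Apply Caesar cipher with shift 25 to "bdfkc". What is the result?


Caesar cipher: shift "bdfkc" by 25
  'b' (pos 1) + 25 = pos 0 = 'a'
  'd' (pos 3) + 25 = pos 2 = 'c'
  'f' (pos 5) + 25 = pos 4 = 'e'
  'k' (pos 10) + 25 = pos 9 = 'j'
  'c' (pos 2) + 25 = pos 1 = 'b'
Result: acejb

acejb


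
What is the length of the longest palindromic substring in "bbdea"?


Input: "bbdea"
Checking substrings for palindromes:
  [0:2] "bb" (len 2) => palindrome
Longest palindromic substring: "bb" with length 2

2


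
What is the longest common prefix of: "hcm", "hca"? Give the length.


Words: hcm, hca
  Position 0: all 'h' => match
  Position 1: all 'c' => match
  Position 2: ('m', 'a') => mismatch, stop
LCP = "hc" (length 2)

2


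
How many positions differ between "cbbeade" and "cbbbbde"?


Comparing "cbbeade" and "cbbbbde" position by position:
  Position 0: 'c' vs 'c' => same
  Position 1: 'b' vs 'b' => same
  Position 2: 'b' vs 'b' => same
  Position 3: 'e' vs 'b' => DIFFER
  Position 4: 'a' vs 'b' => DIFFER
  Position 5: 'd' vs 'd' => same
  Position 6: 'e' vs 'e' => same
Positions that differ: 2

2


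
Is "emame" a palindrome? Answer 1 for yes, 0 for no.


Input: emame
Reversed: emame
  Compare pos 0 ('e') with pos 4 ('e'): match
  Compare pos 1 ('m') with pos 3 ('m'): match
Result: palindrome

1


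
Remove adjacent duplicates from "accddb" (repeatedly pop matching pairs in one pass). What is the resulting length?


Input: accddb
Stack-based adjacent duplicate removal:
  Read 'a': push. Stack: a
  Read 'c': push. Stack: ac
  Read 'c': matches stack top 'c' => pop. Stack: a
  Read 'd': push. Stack: ad
  Read 'd': matches stack top 'd' => pop. Stack: a
  Read 'b': push. Stack: ab
Final stack: "ab" (length 2)

2
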